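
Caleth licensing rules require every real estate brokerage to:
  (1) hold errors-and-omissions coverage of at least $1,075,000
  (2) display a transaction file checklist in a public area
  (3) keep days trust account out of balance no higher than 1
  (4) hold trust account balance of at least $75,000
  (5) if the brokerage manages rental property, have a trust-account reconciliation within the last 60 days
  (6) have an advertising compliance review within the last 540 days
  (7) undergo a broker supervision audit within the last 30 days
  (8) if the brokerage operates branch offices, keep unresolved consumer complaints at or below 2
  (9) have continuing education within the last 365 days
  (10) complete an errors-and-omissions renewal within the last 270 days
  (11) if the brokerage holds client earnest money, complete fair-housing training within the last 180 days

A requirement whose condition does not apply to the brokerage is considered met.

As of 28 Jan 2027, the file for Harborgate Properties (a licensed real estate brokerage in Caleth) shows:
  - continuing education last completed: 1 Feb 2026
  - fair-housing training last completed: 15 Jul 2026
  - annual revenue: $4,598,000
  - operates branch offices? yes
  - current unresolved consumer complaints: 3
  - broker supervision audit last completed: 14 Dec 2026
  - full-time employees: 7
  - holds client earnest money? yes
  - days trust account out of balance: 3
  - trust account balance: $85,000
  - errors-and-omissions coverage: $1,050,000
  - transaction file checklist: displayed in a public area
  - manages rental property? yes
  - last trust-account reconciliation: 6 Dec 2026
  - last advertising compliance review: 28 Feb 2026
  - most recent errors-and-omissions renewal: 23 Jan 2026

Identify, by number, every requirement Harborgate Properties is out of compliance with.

1, 3, 7, 8, 10, 11

1. errors-and-omissions coverage $1,050,000 < $1,075,000 → not met
2. transaction file checklist present → met
3. days trust account out of balance 3 > 1 → not met
4. trust account balance $85,000 ≥ $75,000 → met
5. condition 'manages rental property' holds; trust-account reconciliation 53 days ago vs limit 60 → met
6. advertising compliance review 334 days ago vs limit 540 → met
7. broker supervision audit 45 days ago vs limit 30 → not met
8. condition 'operates branch offices' holds; unresolved consumer complaints 3 > 2 → not met
9. continuing education 361 days ago vs limit 365 → met
10. errors-and-omissions renewal 370 days ago vs limit 270 → not met
11. condition 'holds client earnest money' holds; fair-housing training 197 days ago vs limit 180 → not met
Not met: 1, 3, 7, 8, 10, 11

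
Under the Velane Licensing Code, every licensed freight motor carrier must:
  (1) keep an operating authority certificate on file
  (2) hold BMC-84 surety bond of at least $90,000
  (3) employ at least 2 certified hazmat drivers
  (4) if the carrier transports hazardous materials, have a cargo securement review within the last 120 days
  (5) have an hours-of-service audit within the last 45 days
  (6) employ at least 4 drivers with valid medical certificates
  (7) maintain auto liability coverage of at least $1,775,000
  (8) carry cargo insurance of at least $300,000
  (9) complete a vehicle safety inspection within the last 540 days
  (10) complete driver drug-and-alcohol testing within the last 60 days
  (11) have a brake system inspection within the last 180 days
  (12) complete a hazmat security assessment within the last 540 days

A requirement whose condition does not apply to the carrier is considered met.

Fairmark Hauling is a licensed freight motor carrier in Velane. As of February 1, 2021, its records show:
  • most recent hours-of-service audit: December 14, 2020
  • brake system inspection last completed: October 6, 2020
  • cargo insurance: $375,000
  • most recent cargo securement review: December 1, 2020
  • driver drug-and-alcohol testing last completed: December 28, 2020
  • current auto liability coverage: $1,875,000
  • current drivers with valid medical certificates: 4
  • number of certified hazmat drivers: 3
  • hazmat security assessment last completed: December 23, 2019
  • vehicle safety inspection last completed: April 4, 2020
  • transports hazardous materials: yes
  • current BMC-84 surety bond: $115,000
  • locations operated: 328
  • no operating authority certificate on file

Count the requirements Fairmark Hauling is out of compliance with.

1. operating authority certificate absent → not met
2. BMC-84 surety bond $115,000 ≥ $90,000 → met
3. certified hazmat drivers 3 ≥ 2 → met
4. condition 'transports hazardous materials' holds; cargo securement review 62 days ago vs limit 120 → met
5. hours-of-service audit 49 days ago vs limit 45 → not met
6. drivers with valid medical certificates 4 ≥ 4 → met
7. auto liability coverage $1,875,000 ≥ $1,775,000 → met
8. cargo insurance $375,000 ≥ $300,000 → met
9. vehicle safety inspection 303 days ago vs limit 540 → met
10. driver drug-and-alcohol testing 35 days ago vs limit 60 → met
11. brake system inspection 118 days ago vs limit 180 → met
12. hazmat security assessment 406 days ago vs limit 540 → met
Not met: 2 of 12

2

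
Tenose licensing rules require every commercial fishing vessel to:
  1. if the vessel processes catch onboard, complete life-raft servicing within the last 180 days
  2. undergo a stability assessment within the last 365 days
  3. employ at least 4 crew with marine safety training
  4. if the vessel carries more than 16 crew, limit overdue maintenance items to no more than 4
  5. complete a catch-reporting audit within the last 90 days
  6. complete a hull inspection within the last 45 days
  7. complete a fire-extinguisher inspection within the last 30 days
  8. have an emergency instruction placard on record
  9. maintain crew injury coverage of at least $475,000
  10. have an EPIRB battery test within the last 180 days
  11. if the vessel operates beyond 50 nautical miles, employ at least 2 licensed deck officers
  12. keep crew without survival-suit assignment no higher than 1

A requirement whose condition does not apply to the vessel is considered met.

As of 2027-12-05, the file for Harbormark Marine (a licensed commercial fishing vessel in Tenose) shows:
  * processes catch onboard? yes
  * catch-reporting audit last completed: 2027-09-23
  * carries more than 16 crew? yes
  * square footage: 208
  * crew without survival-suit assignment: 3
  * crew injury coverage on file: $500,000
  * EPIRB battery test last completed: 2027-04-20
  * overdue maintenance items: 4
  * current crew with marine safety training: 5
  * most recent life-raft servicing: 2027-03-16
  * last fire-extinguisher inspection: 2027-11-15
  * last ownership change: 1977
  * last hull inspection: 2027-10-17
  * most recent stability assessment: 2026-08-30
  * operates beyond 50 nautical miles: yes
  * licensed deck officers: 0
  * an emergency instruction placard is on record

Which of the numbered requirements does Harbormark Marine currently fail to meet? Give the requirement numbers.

1, 2, 6, 10, 11, 12

1. condition 'processes catch onboard' holds; life-raft servicing 264 days ago vs limit 180 → not met
2. stability assessment 462 days ago vs limit 365 → not met
3. crew with marine safety training 5 ≥ 4 → met
4. condition 'carries more than 16 crew' holds; overdue maintenance items 4 ≤ 4 → met
5. catch-reporting audit 73 days ago vs limit 90 → met
6. hull inspection 49 days ago vs limit 45 → not met
7. fire-extinguisher inspection 20 days ago vs limit 30 → met
8. emergency instruction placard present → met
9. crew injury coverage $500,000 ≥ $475,000 → met
10. EPIRB battery test 229 days ago vs limit 180 → not met
11. condition 'operates beyond 50 nautical miles' holds; licensed deck officers 0 < 2 → not met
12. crew without survival-suit assignment 3 > 1 → not met
Not met: 1, 2, 6, 10, 11, 12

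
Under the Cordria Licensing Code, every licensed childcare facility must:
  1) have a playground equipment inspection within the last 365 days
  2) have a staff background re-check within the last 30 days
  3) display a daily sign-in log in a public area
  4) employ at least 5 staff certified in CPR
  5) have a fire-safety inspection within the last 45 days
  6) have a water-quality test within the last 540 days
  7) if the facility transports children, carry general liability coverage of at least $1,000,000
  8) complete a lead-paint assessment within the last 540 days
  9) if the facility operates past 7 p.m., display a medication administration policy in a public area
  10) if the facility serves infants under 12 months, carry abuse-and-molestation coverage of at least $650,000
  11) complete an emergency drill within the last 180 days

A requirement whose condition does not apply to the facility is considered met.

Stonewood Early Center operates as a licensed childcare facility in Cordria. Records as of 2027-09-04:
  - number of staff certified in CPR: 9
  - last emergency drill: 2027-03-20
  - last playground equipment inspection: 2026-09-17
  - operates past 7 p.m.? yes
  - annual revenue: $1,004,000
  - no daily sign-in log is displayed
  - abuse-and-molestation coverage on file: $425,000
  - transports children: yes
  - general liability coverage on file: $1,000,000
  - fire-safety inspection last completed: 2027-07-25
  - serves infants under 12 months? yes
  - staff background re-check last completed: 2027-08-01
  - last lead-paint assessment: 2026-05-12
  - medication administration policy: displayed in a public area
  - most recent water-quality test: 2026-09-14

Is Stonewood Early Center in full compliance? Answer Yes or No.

1. playground equipment inspection 352 days ago vs limit 365 → met
2. staff background re-check 34 days ago vs limit 30 → not met
3. daily sign-in log absent → not met
4. staff certified in CPR 9 ≥ 5 → met
5. fire-safety inspection 41 days ago vs limit 45 → met
6. water-quality test 355 days ago vs limit 540 → met
7. condition 'transports children' holds; general liability coverage $1,000,000 ≥ $1,000,000 → met
8. lead-paint assessment 480 days ago vs limit 540 → met
9. condition 'operates past 7 p.m.' holds; medication administration policy present → met
10. condition 'serves infants under 12 months' holds; abuse-and-molestation coverage $425,000 < $650,000 → not met
11. emergency drill 168 days ago vs limit 180 → met
Not met: 2, 3, 10

No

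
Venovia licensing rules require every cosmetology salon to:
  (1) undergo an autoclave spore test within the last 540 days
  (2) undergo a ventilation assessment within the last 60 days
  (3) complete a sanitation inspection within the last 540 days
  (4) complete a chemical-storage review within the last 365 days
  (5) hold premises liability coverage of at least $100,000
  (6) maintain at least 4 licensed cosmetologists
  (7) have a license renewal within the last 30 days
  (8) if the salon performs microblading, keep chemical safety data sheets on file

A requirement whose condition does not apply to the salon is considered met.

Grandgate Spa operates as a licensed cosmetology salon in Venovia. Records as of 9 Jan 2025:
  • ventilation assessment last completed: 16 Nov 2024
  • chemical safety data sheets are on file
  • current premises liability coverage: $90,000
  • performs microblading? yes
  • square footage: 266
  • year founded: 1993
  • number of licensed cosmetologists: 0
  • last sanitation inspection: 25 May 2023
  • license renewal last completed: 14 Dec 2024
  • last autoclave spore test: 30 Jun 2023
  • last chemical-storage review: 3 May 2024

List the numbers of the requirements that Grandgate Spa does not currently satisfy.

1. autoclave spore test 559 days ago vs limit 540 → not met
2. ventilation assessment 54 days ago vs limit 60 → met
3. sanitation inspection 595 days ago vs limit 540 → not met
4. chemical-storage review 251 days ago vs limit 365 → met
5. premises liability coverage $90,000 < $100,000 → not met
6. licensed cosmetologists 0 < 4 → not met
7. license renewal 26 days ago vs limit 30 → met
8. condition 'performs microblading' holds; chemical safety data sheets present → met
Not met: 1, 3, 5, 6

1, 3, 5, 6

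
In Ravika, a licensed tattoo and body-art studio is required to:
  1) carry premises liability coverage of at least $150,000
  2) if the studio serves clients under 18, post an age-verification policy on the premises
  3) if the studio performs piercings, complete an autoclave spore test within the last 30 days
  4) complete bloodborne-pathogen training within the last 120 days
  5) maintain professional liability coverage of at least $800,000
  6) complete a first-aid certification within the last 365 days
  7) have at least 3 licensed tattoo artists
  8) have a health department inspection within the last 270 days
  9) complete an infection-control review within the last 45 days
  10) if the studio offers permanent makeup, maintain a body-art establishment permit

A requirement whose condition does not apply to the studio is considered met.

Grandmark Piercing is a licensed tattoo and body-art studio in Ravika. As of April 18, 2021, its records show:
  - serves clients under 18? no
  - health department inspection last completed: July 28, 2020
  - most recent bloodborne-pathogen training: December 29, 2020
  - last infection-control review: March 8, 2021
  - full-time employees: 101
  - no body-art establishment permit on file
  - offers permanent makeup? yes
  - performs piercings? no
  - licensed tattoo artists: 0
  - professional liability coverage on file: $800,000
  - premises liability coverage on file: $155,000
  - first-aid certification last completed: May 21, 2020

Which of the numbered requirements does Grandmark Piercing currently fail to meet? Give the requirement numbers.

7, 10

1. premises liability coverage $155,000 ≥ $150,000 → met
2. condition 'serves clients under 18' does not hold → requirement n/a → met
3. condition 'performs piercings' does not hold → requirement n/a → met
4. bloodborne-pathogen training 110 days ago vs limit 120 → met
5. professional liability coverage $800,000 ≥ $800,000 → met
6. first-aid certification 332 days ago vs limit 365 → met
7. licensed tattoo artists 0 < 3 → not met
8. health department inspection 264 days ago vs limit 270 → met
9. infection-control review 41 days ago vs limit 45 → met
10. condition 'offers permanent makeup' holds; body-art establishment permit absent → not met
Not met: 7, 10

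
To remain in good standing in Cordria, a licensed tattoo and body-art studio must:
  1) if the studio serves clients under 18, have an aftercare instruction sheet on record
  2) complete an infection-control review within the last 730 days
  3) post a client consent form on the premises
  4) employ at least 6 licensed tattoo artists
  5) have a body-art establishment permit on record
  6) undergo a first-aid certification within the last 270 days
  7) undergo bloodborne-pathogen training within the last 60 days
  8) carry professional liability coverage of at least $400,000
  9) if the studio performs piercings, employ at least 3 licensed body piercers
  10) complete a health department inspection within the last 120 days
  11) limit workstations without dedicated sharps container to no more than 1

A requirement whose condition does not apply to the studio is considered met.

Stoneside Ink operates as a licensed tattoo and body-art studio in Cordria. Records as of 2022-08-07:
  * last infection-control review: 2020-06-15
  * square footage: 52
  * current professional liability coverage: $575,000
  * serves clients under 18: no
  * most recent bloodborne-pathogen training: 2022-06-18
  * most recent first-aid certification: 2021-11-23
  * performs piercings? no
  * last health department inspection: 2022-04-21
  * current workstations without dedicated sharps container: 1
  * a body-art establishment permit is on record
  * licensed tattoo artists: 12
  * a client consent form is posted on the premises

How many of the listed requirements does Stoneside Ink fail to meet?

1. condition 'serves clients under 18' does not hold → requirement n/a → met
2. infection-control review 783 days ago vs limit 730 → not met
3. client consent form present → met
4. licensed tattoo artists 12 ≥ 6 → met
5. body-art establishment permit present → met
6. first-aid certification 257 days ago vs limit 270 → met
7. bloodborne-pathogen training 50 days ago vs limit 60 → met
8. professional liability coverage $575,000 ≥ $400,000 → met
9. condition 'performs piercings' does not hold → requirement n/a → met
10. health department inspection 108 days ago vs limit 120 → met
11. workstations without dedicated sharps container 1 ≤ 1 → met
Not met: 1 of 11

1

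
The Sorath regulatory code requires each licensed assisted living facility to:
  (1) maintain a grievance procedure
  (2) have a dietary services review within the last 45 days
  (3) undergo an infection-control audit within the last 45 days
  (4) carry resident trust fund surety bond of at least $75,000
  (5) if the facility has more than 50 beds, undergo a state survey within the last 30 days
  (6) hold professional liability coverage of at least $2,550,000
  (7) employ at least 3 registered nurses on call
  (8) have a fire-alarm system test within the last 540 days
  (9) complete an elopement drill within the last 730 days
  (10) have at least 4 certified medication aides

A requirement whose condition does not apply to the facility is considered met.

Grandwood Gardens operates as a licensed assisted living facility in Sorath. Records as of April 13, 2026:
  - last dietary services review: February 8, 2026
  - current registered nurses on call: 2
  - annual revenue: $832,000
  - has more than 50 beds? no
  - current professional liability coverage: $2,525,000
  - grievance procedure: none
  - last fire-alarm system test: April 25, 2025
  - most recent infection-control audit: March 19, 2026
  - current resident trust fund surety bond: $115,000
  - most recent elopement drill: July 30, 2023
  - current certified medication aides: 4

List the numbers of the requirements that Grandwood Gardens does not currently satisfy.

1. grievance procedure absent → not met
2. dietary services review 64 days ago vs limit 45 → not met
3. infection-control audit 25 days ago vs limit 45 → met
4. resident trust fund surety bond $115,000 ≥ $75,000 → met
5. condition 'has more than 50 beds' does not hold → requirement n/a → met
6. professional liability coverage $2,525,000 < $2,550,000 → not met
7. registered nurses on call 2 < 3 → not met
8. fire-alarm system test 353 days ago vs limit 540 → met
9. elopement drill 988 days ago vs limit 730 → not met
10. certified medication aides 4 ≥ 4 → met
Not met: 1, 2, 6, 7, 9

1, 2, 6, 7, 9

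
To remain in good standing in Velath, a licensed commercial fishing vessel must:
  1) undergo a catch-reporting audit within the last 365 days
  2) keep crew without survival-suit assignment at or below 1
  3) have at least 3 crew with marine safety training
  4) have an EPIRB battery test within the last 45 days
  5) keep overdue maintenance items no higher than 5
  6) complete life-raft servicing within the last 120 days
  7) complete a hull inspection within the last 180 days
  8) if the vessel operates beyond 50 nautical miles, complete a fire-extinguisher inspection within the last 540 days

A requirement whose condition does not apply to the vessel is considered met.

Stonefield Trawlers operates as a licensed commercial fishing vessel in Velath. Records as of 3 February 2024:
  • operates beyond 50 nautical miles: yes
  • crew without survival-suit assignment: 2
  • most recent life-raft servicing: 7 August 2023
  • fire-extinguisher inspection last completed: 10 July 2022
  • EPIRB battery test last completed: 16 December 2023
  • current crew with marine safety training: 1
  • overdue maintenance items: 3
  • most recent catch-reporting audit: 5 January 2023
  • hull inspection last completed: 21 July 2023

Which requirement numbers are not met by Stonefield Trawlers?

1, 2, 3, 4, 6, 7, 8

1. catch-reporting audit 394 days ago vs limit 365 → not met
2. crew without survival-suit assignment 2 > 1 → not met
3. crew with marine safety training 1 < 3 → not met
4. EPIRB battery test 49 days ago vs limit 45 → not met
5. overdue maintenance items 3 ≤ 5 → met
6. life-raft servicing 180 days ago vs limit 120 → not met
7. hull inspection 197 days ago vs limit 180 → not met
8. condition 'operates beyond 50 nautical miles' holds; fire-extinguisher inspection 573 days ago vs limit 540 → not met
Not met: 1, 2, 3, 4, 6, 7, 8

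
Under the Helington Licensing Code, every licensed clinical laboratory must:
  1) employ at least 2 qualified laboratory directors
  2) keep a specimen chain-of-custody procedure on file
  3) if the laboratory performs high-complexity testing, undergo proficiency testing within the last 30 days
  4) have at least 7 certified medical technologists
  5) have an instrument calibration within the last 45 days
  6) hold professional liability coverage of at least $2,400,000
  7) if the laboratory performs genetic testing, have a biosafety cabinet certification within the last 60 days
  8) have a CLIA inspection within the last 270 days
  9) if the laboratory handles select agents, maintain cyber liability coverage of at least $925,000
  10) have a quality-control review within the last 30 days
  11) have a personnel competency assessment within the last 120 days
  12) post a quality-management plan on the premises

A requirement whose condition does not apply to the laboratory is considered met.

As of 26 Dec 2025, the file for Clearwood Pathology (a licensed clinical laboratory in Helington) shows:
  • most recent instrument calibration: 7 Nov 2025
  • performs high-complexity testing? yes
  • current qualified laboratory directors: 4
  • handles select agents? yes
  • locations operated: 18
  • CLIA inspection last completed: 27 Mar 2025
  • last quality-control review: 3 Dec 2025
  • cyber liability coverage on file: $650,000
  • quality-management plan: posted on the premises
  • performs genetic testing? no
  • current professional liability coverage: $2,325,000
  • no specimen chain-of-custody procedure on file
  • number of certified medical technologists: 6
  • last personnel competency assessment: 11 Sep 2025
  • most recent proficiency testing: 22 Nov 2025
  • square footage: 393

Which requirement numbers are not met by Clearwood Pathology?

2, 3, 4, 5, 6, 8, 9

1. qualified laboratory directors 4 ≥ 2 → met
2. specimen chain-of-custody procedure absent → not met
3. condition 'performs high-complexity testing' holds; proficiency testing 34 days ago vs limit 30 → not met
4. certified medical technologists 6 < 7 → not met
5. instrument calibration 49 days ago vs limit 45 → not met
6. professional liability coverage $2,325,000 < $2,400,000 → not met
7. condition 'performs genetic testing' does not hold → requirement n/a → met
8. CLIA inspection 274 days ago vs limit 270 → not met
9. condition 'handles select agents' holds; cyber liability coverage $650,000 < $925,000 → not met
10. quality-control review 23 days ago vs limit 30 → met
11. personnel competency assessment 106 days ago vs limit 120 → met
12. quality-management plan present → met
Not met: 2, 3, 4, 5, 6, 8, 9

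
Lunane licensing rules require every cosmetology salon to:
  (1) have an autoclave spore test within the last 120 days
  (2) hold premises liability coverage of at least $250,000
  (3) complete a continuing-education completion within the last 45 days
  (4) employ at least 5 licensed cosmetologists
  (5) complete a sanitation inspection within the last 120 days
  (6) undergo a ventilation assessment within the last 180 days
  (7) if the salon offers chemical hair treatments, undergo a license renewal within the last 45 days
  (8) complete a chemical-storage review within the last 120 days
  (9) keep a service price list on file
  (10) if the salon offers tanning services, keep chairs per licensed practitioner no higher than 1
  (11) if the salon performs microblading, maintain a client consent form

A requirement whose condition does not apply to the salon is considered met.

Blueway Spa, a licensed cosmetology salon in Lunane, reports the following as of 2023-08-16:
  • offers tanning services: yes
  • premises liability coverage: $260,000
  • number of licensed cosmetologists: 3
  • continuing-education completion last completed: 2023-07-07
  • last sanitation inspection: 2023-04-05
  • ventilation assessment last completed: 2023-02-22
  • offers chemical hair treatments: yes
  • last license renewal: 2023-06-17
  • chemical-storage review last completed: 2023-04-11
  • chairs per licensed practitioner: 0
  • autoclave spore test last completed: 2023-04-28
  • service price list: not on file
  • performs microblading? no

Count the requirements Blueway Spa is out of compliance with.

5

1. autoclave spore test 110 days ago vs limit 120 → met
2. premises liability coverage $260,000 ≥ $250,000 → met
3. continuing-education completion 40 days ago vs limit 45 → met
4. licensed cosmetologists 3 < 5 → not met
5. sanitation inspection 133 days ago vs limit 120 → not met
6. ventilation assessment 175 days ago vs limit 180 → met
7. condition 'offers chemical hair treatments' holds; license renewal 60 days ago vs limit 45 → not met
8. chemical-storage review 127 days ago vs limit 120 → not met
9. service price list absent → not met
10. condition 'offers tanning services' holds; chairs per licensed practitioner 0 ≤ 1 → met
11. condition 'performs microblading' does not hold → requirement n/a → met
Not met: 5 of 11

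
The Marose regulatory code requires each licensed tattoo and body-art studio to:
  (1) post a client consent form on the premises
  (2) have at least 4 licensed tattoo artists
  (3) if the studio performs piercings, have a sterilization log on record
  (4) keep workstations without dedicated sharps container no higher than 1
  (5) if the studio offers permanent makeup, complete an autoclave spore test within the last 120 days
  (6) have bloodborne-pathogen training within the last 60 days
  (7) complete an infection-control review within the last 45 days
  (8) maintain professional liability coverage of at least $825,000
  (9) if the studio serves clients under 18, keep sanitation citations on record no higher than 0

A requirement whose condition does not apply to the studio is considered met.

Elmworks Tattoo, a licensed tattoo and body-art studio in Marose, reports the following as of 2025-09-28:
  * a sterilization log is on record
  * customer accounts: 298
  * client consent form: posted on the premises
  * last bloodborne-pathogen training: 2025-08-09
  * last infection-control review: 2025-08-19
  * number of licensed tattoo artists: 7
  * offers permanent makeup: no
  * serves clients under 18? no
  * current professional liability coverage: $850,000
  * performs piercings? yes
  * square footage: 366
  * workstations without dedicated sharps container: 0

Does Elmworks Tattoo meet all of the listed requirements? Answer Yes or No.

1. client consent form present → met
2. licensed tattoo artists 7 ≥ 4 → met
3. condition 'performs piercings' holds; sterilization log present → met
4. workstations without dedicated sharps container 0 ≤ 1 → met
5. condition 'offers permanent makeup' does not hold → requirement n/a → met
6. bloodborne-pathogen training 50 days ago vs limit 60 → met
7. infection-control review 40 days ago vs limit 45 → met
8. professional liability coverage $850,000 ≥ $825,000 → met
9. condition 'serves clients under 18' does not hold → requirement n/a → met
All met.

Yes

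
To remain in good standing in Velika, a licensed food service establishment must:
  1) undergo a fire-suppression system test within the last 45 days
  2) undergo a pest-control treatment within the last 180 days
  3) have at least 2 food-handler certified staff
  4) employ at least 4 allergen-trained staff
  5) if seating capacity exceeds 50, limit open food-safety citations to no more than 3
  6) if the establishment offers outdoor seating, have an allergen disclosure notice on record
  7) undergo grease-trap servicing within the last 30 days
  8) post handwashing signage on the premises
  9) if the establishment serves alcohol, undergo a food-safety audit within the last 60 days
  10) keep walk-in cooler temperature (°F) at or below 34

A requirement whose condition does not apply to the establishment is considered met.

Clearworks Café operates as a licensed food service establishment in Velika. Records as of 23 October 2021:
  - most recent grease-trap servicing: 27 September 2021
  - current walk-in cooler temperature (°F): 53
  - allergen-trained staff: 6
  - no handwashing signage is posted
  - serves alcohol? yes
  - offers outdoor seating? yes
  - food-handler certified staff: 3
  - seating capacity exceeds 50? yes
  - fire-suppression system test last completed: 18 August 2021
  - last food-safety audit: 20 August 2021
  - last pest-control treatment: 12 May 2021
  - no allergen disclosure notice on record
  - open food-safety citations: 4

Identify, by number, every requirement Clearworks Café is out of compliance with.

1. fire-suppression system test 66 days ago vs limit 45 → not met
2. pest-control treatment 164 days ago vs limit 180 → met
3. food-handler certified staff 3 ≥ 2 → met
4. allergen-trained staff 6 ≥ 4 → met
5. condition 'seating capacity exceeds 50' holds; open food-safety citations 4 > 3 → not met
6. condition 'offers outdoor seating' holds; allergen disclosure notice absent → not met
7. grease-trap servicing 26 days ago vs limit 30 → met
8. handwashing signage absent → not met
9. condition 'serves alcohol' holds; food-safety audit 64 days ago vs limit 60 → not met
10. walk-in cooler temperature (°F) 53 > 34 → not met
Not met: 1, 5, 6, 8, 9, 10

1, 5, 6, 8, 9, 10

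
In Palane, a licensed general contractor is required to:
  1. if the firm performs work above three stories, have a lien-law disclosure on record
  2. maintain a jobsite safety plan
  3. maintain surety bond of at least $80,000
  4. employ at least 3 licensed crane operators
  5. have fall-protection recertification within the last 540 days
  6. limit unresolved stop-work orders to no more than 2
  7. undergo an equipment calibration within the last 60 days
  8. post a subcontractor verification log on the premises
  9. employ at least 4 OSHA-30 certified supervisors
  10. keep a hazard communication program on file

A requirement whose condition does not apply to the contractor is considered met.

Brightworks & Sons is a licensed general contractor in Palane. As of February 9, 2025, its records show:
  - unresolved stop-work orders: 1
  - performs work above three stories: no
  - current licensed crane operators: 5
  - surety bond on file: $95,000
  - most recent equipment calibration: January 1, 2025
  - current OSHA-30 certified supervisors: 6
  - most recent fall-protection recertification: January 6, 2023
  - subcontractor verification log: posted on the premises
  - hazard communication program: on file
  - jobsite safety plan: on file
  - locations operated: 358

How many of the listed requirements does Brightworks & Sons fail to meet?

1. condition 'performs work above three stories' does not hold → requirement n/a → met
2. jobsite safety plan present → met
3. surety bond $95,000 ≥ $80,000 → met
4. licensed crane operators 5 ≥ 3 → met
5. fall-protection recertification 765 days ago vs limit 540 → not met
6. unresolved stop-work orders 1 ≤ 2 → met
7. equipment calibration 39 days ago vs limit 60 → met
8. subcontractor verification log present → met
9. OSHA-30 certified supervisors 6 ≥ 4 → met
10. hazard communication program present → met
Not met: 1 of 10

1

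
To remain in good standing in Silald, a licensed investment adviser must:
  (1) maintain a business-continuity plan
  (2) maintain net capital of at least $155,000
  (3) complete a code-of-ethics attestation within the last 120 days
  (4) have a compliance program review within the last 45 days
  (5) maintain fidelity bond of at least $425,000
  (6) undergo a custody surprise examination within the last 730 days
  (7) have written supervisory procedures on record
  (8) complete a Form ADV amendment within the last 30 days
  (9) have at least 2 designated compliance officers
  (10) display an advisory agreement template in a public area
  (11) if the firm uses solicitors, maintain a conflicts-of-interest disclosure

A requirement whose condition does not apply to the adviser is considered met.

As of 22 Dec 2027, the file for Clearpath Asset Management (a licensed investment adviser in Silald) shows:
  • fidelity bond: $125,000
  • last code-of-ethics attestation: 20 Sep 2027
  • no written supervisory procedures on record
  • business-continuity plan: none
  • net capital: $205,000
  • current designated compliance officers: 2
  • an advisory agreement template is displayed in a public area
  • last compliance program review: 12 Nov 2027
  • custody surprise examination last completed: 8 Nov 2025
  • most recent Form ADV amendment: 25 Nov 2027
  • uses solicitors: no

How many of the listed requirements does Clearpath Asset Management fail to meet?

4

1. business-continuity plan absent → not met
2. net capital $205,000 ≥ $155,000 → met
3. code-of-ethics attestation 93 days ago vs limit 120 → met
4. compliance program review 40 days ago vs limit 45 → met
5. fidelity bond $125,000 < $425,000 → not met
6. custody surprise examination 774 days ago vs limit 730 → not met
7. written supervisory procedures absent → not met
8. Form ADV amendment 27 days ago vs limit 30 → met
9. designated compliance officers 2 ≥ 2 → met
10. advisory agreement template present → met
11. condition 'uses solicitors' does not hold → requirement n/a → met
Not met: 4 of 11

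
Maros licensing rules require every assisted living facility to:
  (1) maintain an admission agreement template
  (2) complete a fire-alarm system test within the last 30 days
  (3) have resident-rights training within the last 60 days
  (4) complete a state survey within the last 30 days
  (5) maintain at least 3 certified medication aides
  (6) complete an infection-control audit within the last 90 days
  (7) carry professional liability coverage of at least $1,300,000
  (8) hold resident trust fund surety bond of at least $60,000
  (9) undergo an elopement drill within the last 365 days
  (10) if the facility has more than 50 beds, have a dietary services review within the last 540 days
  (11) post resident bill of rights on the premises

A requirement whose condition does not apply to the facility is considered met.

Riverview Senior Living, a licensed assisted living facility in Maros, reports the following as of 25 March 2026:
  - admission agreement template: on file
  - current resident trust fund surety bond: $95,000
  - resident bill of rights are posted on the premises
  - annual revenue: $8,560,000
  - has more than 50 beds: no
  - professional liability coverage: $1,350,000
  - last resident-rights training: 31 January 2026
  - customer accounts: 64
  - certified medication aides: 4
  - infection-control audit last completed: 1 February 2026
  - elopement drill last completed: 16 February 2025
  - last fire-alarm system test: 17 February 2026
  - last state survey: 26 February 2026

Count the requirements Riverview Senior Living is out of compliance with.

1. admission agreement template present → met
2. fire-alarm system test 36 days ago vs limit 30 → not met
3. resident-rights training 53 days ago vs limit 60 → met
4. state survey 27 days ago vs limit 30 → met
5. certified medication aides 4 ≥ 3 → met
6. infection-control audit 52 days ago vs limit 90 → met
7. professional liability coverage $1,350,000 ≥ $1,300,000 → met
8. resident trust fund surety bond $95,000 ≥ $60,000 → met
9. elopement drill 402 days ago vs limit 365 → not met
10. condition 'has more than 50 beds' does not hold → requirement n/a → met
11. resident bill of rights present → met
Not met: 2 of 11

2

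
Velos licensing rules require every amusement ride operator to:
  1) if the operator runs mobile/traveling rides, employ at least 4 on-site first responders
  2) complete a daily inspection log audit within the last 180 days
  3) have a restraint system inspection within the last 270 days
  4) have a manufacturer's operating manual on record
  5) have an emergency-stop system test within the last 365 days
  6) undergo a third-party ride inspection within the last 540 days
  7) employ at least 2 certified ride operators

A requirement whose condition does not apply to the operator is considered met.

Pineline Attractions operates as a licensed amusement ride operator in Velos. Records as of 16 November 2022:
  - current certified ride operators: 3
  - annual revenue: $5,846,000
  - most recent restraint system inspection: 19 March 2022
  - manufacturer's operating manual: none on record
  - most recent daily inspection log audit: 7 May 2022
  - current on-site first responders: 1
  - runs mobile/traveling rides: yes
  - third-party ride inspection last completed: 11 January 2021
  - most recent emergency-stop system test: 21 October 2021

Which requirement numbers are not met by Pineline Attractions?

1, 2, 4, 5, 6

1. condition 'runs mobile/traveling rides' holds; on-site first responders 1 < 4 → not met
2. daily inspection log audit 193 days ago vs limit 180 → not met
3. restraint system inspection 242 days ago vs limit 270 → met
4. manufacturer's operating manual absent → not met
5. emergency-stop system test 391 days ago vs limit 365 → not met
6. third-party ride inspection 674 days ago vs limit 540 → not met
7. certified ride operators 3 ≥ 2 → met
Not met: 1, 2, 4, 5, 6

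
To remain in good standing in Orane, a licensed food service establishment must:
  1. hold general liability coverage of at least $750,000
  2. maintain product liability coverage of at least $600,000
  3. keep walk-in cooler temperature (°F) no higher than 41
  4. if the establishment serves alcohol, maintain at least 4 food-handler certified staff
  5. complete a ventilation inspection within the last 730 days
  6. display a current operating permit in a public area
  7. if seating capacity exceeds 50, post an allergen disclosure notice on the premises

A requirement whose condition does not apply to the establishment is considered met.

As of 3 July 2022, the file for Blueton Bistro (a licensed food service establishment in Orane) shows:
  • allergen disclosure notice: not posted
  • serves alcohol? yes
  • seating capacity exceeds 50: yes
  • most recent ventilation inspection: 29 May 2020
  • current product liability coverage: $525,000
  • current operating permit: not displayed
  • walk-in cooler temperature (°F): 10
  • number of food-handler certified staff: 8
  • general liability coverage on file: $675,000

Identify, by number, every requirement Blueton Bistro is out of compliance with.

1. general liability coverage $675,000 < $750,000 → not met
2. product liability coverage $525,000 < $600,000 → not met
3. walk-in cooler temperature (°F) 10 ≤ 41 → met
4. condition 'serves alcohol' holds; food-handler certified staff 8 ≥ 4 → met
5. ventilation inspection 765 days ago vs limit 730 → not met
6. current operating permit absent → not met
7. condition 'seating capacity exceeds 50' holds; allergen disclosure notice absent → not met
Not met: 1, 2, 5, 6, 7

1, 2, 5, 6, 7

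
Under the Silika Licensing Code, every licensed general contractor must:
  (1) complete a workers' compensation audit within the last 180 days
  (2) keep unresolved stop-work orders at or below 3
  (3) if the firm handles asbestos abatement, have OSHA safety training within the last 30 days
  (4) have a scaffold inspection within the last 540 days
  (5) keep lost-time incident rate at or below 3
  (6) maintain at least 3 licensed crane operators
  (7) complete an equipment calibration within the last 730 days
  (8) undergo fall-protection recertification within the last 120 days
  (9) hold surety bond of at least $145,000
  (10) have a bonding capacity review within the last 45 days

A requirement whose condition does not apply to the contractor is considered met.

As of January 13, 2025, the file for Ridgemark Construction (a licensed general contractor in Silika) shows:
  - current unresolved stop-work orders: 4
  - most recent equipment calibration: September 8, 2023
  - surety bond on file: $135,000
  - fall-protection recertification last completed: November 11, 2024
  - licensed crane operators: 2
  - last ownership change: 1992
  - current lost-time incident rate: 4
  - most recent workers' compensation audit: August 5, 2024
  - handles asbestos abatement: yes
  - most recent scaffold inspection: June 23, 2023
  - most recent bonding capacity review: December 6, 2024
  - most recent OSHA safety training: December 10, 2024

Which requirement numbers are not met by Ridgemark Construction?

2, 3, 4, 5, 6, 9

1. workers' compensation audit 161 days ago vs limit 180 → met
2. unresolved stop-work orders 4 > 3 → not met
3. condition 'handles asbestos abatement' holds; OSHA safety training 34 days ago vs limit 30 → not met
4. scaffold inspection 570 days ago vs limit 540 → not met
5. lost-time incident rate 4 > 3 → not met
6. licensed crane operators 2 < 3 → not met
7. equipment calibration 493 days ago vs limit 730 → met
8. fall-protection recertification 63 days ago vs limit 120 → met
9. surety bond $135,000 < $145,000 → not met
10. bonding capacity review 38 days ago vs limit 45 → met
Not met: 2, 3, 4, 5, 6, 9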